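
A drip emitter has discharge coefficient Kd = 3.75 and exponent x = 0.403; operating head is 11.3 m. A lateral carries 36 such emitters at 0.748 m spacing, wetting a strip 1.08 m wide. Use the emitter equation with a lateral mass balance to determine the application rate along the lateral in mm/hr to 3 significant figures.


Approach: apply the emitter equation with a lateral mass balance, q = Kd*h^x; Q = n*q; rate = Q/(n*spacing*width).
Step 1 — single emitter flow (q = Kd*h^x):
  q = 3.75 * 11.3^0.403 = 9.9637 L/hr
Step 2 — total lateral flow: Q = 36 * 9.9637 = 358.69 L/hr
Step 3 — wetted area: A = 36 * 0.748 * 1.08 = 29.082 m^2
Step 4 — application rate: Q/A = 358.69/29.082 = 12.3 mm/hr
Therefore the application rate along the lateral = 12.3 mm/hr.


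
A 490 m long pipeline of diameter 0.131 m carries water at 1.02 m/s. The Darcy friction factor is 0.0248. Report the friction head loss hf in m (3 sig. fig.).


Approach: apply the Darcy-Weisbach equation, hf = f*(L/D)*(v^2/(2g)).
hf = 0.0248 * (490/0.131) * (1.02^2 / (2*9.81))
hf = 4.92 m
Therefore the friction head loss hf = 4.92 m.


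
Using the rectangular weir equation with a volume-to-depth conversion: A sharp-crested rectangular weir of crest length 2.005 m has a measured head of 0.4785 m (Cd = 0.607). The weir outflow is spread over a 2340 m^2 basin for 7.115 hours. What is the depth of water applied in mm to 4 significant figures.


Approach: apply the rectangular weir equation with a volume-to-depth conversion, Q = (2/3)*Cd*L*sqrt(2g)*H^1.5; d = Q*t/A * 1000.
Step 1 — weir discharge:
  Q = (2/3)*0.607*2.005*sqrt(2*9.81)*0.4785^1.5 = 1.18955 m^3/s
Step 2 — volume: V = 1.18955 * 7.115*3600 = 30469.2 m^3
Step 3 — depth: d = V/A * 1000 = 30469.2/2340 * 1000 = 13020 mm
Therefore the depth of water applied = 13020 mm.


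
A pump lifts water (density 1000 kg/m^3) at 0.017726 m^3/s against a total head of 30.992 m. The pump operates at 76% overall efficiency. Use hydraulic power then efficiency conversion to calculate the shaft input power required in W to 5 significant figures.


Approach: apply hydraulic power then efficiency conversion, P = rho*g*Q*H; P_in = P/eta.
Step 1 — hydraulic power (P = rho*g*Q*H):
  P = 1000 * 9.81 * 0.017726 * 30.992 = 5389.263 W
Step 2 — input power: P_in = P/eta = 5389.263 / 0.76 = 7091.1 W
Therefore the shaft input power required = 7091.1 W.


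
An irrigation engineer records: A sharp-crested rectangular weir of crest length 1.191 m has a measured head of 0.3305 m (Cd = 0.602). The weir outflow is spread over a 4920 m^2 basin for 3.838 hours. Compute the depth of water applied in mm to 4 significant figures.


Approach: apply the rectangular weir equation with a volume-to-depth conversion, Q = (2/3)*Cd*L*sqrt(2g)*H^1.5; d = Q*t/A * 1000.
Step 1 — weir discharge:
  Q = (2/3)*0.602*1.191*sqrt(2*9.81)*0.3305^1.5 = 0.402276 m^3/s
Step 2 — volume: V = 0.402276 * 3.838*3600 = 5558.16 m^3
Step 3 — depth: d = V/A * 1000 = 5558.16/4920 * 1000 = 1130 mm
Therefore the depth of water applied = 1130 mm.


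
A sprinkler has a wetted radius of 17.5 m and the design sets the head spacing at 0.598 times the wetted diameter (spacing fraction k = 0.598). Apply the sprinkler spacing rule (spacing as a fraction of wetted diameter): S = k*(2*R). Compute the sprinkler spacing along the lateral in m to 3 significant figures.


S = 0.598 * (2 * 17.5) = 20.9 m
Therefore the sprinkler spacing along the lateral = 20.9 m.


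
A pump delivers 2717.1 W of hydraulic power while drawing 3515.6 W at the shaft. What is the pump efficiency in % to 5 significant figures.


Approach: apply the efficiency ratio, eta = (P_out/P_in)*100.
eta = (2717.1 / 3515.6) * 100 = 77.287 %
Therefore the pump efficiency = 77.287 %.


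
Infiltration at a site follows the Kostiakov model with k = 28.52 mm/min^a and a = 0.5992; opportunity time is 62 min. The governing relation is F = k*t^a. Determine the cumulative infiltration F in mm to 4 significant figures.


F = 28.52 * 62^0.5992 = 338.2 mm
Therefore the cumulative infiltration F = 338.2 mm.


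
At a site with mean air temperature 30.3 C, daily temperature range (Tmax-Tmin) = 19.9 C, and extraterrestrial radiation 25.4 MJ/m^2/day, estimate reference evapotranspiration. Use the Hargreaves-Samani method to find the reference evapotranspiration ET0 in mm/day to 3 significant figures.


Approach: apply the Hargreaves-Samani method, ET0 = 0.0023*(Tmean+17.8)*sqrt(Tmax-Tmin)*0.408*Ra.
ET0 = 0.0023*(30.3+17.8)*sqrt(19.9)*0.408*25.4 = 5.11 mm/day
Therefore the reference evapotranspiration ET0 = 5.11 mm/day.


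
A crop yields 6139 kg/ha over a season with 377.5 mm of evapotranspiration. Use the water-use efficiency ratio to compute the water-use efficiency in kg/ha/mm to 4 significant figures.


Approach: apply the water-use efficiency ratio, WUE = yield/ET.
WUE = 6139 / 377.5 = 16.26 kg/ha/mm
Therefore the water-use efficiency = 16.26 kg/ha/mm.


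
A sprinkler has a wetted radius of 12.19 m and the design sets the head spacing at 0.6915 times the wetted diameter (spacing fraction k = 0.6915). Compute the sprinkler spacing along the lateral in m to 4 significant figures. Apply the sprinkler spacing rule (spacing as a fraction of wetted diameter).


Approach: apply the sprinkler spacing rule (spacing as a fraction of wetted diameter), S = k*(2*R).
S = 0.6915 * (2 * 12.19) = 16.86 m
Therefore the sprinkler spacing along the lateral = 16.86 m.


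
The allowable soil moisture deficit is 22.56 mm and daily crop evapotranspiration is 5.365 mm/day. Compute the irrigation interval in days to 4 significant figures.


Approach: apply the irrigation interval relation, interval = SMD / ETc.
interval = 22.56 / 5.365 = 4.205 days
Therefore the irrigation interval = 4.205 days.


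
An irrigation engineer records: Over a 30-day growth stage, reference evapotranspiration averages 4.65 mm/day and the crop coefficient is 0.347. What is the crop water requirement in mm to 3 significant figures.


Approach: apply the crop water requirement relation, CWR = ET0 * Kc * days.
CWR = 4.65 * 0.347 * 30 = 48.4 mm
Therefore the crop water requirement = 48.4 mm.


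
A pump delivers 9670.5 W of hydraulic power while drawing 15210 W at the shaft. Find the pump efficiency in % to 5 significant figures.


Approach: apply the efficiency ratio, eta = (P_out/P_in)*100.
eta = (9670.5 / 15210) * 100 = 63.580 %
Therefore the pump efficiency = 63.580 %.


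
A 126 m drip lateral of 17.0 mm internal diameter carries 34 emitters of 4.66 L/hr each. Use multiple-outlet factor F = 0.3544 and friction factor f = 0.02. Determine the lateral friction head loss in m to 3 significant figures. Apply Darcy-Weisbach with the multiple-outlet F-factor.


Approach: apply Darcy-Weisbach with the multiple-outlet F-factor, Q = n*q/(3600*1000) m^3/s; v = Q/A; hf = F*f*(L/D)*(v^2/(2g)).
Q = 34*4.66/(3600*1000) = 4.4011e-05 m^3/s
A = pi*(17.0e-3/2)^2 = 2.2698e-04 m^2, so v = Q/A = 0.19390 m/s
hf = 0.3544*0.02*(126/0.0170)*(0.19390^2/(2*9.81)) = 0.101 m
Therefore the lateral friction head loss = 0.101 m.


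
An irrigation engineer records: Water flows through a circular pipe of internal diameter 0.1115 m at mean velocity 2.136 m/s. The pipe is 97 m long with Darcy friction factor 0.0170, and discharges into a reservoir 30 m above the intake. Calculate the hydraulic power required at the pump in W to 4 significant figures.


Approach: apply continuity + Darcy-Weisbach + hydraulic power, Q = A*v; hf = f*(L/D)*(v^2/(2g)); H = static + hf; P = rho*g*Q*H.
Step 1 — flow rate (continuity, Q = A*v):
  A = pi*(0.1115/2)^2 = 0.00976427 m^2
  Q = 0.00976427 * 2.136 = 0.0208565 m^3/s
Step 2 — friction head loss (Darcy-Weisbach):
  hf = 0.0170 * (97/0.1115) * (2.136^2 / (2*9.81))
  hf = 3.43914 m
Step 3 — total head: H = 30 + 3.43914 = 33.4391 m
Step 4 — hydraulic power (P = rho*g*Q*H):
  P = 1000 * 9.81 * 0.0208565 * 33.4391 = 6842 W
Therefore the hydraulic power required at the pump = 6842 W.


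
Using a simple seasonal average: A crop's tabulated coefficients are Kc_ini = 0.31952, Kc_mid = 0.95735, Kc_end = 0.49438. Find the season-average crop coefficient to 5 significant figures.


Approach: apply a simple seasonal average, Kc_avg = (Kc_ini + Kc_mid + Kc_end)/3.
Kc_avg = (0.31952 + 0.95735 + 0.49438)/3 = 0.59042
Therefore the season-average crop coefficient = 0.59042.


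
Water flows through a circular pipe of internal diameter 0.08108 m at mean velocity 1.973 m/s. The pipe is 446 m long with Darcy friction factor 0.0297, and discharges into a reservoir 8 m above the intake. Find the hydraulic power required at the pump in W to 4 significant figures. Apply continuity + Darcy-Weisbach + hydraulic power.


Approach: apply continuity + Darcy-Weisbach + hydraulic power, Q = A*v; hf = f*(L/D)*(v^2/(2g)); H = static + hf; P = rho*g*Q*H.
Step 1 — flow rate (continuity, Q = A*v):
  A = pi*(0.08108/2)^2 = 0.00516318 m^2
  Q = 0.00516318 * 1.973 = 0.0101870 m^3/s
Step 2 — friction head loss (Darcy-Weisbach):
  hf = 0.0297 * (446/0.08108) * (1.973^2 / (2*9.81))
  hf = 32.4140 m
Step 3 — total head: H = 8 + 32.4140 = 40.4140 m
Step 4 — hydraulic power (P = rho*g*Q*H):
  P = 1000 * 9.81 * 0.0101870 * 40.4140 = 4039 W
Therefore the hydraulic power required at the pump = 4039 W.


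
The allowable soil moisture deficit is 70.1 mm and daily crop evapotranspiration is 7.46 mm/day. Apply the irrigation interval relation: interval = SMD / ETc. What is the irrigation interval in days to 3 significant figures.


interval = 70.1 / 7.46 = 9.40 days
Therefore the irrigation interval = 9.40 days.


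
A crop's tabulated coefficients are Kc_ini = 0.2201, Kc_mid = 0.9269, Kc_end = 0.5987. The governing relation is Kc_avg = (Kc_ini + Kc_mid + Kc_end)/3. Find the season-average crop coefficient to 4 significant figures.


Kc_avg = (0.2201 + 0.9269 + 0.5987)/3 = 0.5819
Therefore the season-average crop coefficient = 0.5819.


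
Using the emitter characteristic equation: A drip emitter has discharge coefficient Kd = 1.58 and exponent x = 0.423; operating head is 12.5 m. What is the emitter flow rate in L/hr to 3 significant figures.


Approach: apply the emitter characteristic equation, q = Kd * h^x.
q = 1.58 * 12.5^0.423 = 4.60 L/hr
Therefore the emitter flow rate = 4.60 L/hr.


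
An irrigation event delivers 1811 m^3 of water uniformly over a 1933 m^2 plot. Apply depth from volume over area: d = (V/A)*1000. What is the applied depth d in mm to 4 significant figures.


d = (1811 / 1933) * 1000 = 936.9 mm
Therefore the applied depth d = 936.9 mm.


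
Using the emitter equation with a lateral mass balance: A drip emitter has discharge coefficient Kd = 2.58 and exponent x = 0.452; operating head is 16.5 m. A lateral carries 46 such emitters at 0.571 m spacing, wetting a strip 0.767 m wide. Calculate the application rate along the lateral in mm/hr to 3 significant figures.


Approach: apply the emitter equation with a lateral mass balance, q = Kd*h^x; Q = n*q; rate = Q/(n*spacing*width).
Step 1 — single emitter flow (q = Kd*h^x):
  q = 2.58 * 16.5^0.452 = 9.1606 L/hr
Step 2 — total lateral flow: Q = 46 * 9.1606 = 421.39 L/hr
Step 3 — wetted area: A = 46 * 0.571 * 0.767 = 20.146 m^2
Step 4 — application rate: Q/A = 421.39/20.146 = 20.9 mm/hr
Therefore the application rate along the lateral = 20.9 mm/hr.


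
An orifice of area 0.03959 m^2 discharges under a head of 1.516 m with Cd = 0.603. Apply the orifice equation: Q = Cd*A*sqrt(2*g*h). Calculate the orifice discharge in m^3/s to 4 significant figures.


Q = 0.603 * 0.03959 * sqrt(2*9.81*1.516) = 0.1302 m^3/s
Therefore the orifice discharge = 0.1302 m^3/s.


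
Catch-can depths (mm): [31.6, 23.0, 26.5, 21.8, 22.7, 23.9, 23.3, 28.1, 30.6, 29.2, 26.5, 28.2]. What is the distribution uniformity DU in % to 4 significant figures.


Approach: apply the low-quarter distribution uniformity, DU = (mean of lowest quarter of readings / overall mean)*100.
sorted lowest 3 of 12: [21.8, 22.7, 23.0] -> mean = 22.5000 mm
overall mean = 26.2833 mm
DU = (22.5000/26.2833)*100 = 85.61 %
Therefore the distribution uniformity DU = 85.61 %.


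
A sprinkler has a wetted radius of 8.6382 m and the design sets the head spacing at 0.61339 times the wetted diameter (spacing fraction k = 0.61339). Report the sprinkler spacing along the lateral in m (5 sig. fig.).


Approach: apply the sprinkler spacing rule (spacing as a fraction of wetted diameter), S = k*(2*R).
S = 0.61339 * (2 * 8.6382) = 10.597 m
Therefore the sprinkler spacing along the lateral = 10.597 m.


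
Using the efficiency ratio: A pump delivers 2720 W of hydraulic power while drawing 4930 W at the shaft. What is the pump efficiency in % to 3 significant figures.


Approach: apply the efficiency ratio, eta = (P_out/P_in)*100.
eta = (2720 / 4930) * 100 = 55.2 %
Therefore the pump efficiency = 55.2 %.


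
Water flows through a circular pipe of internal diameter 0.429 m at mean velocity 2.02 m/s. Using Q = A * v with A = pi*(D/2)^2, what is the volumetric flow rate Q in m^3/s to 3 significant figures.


A = pi*(0.429/2)^2 = 0.14455 m^2
Q = 0.14455 * 2.02 = 0.292 m^3/s
Therefore the volumetric flow rate Q = 0.292 m^3/s.


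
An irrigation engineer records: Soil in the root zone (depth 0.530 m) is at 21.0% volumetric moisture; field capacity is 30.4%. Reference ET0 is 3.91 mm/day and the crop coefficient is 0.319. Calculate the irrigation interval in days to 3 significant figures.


Approach: apply soil-water budget scheduling, SMD = (FC-theta)/100*depth*1000; ETc = ET0*Kc; interval = SMD/ETc.
Step 1 — soil moisture deficit:
  SMD = (30.4 - 21.0)/100 * 0.530 * 1000 = 49.820 mm
Step 2 — daily crop ET (ETc = ET0*Kc):
  ETc = 3.91 * 0.319 = 1.2473 mm/day
Step 3 — irrigation interval (SMD/ETc):
  interval = 49.820 / 1.2473 = 39.9 days
Therefore the irrigation interval = 39.9 days.


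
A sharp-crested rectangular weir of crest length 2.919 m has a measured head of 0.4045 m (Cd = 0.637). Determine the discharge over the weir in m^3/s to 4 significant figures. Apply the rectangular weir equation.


Approach: apply the rectangular weir equation, Q = (2/3)*Cd*L*sqrt(2g)*H^1.5.
Q = (2/3)*0.637*2.919*sqrt(2*9.81)*0.4045^1.5 = 1.413 m^3/s
Therefore the discharge over the weir = 1.413 m^3/s.


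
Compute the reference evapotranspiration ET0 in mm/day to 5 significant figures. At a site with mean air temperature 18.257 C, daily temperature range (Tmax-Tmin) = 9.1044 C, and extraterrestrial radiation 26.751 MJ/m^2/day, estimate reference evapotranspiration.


Approach: apply the Hargreaves-Samani method, ET0 = 0.0023*(Tmean+17.8)*sqrt(Tmax-Tmin)*0.408*Ra.
ET0 = 0.0023*(18.257+17.8)*sqrt(9.1044)*0.408*26.751 = 2.7311 mm/day
Therefore the reference evapotranspiration ET0 = 2.7311 mm/day.


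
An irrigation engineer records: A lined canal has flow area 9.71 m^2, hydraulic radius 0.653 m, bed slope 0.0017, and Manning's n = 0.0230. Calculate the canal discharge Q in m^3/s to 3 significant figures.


Approach: apply Manning's equation, Q = (1/n)*A*R^(2/3)*S^(1/2).
Q = (1/0.0230) * 9.71 * 0.653^(2/3) * 0.0017^(1/2) = 13.1 m^3/s
Therefore the canal discharge Q = 13.1 m^3/s.


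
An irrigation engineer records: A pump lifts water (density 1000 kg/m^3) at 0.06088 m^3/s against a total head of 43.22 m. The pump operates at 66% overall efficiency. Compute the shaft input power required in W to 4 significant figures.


Approach: apply hydraulic power then efficiency conversion, P = rho*g*Q*H; P_in = P/eta.
Step 1 — hydraulic power (P = rho*g*Q*H):
  P = 1000 * 9.81 * 0.06088 * 43.22 = 25812.4 W
Step 2 — input power: P_in = P/eta = 25812.4 / 0.66 = 39110 W
Therefore the shaft input power required = 39110 W.


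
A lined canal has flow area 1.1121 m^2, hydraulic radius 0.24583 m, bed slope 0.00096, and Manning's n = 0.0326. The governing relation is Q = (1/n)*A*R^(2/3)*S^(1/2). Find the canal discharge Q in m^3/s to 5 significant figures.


Q = (1/0.0326) * 1.1121 * 0.24583^(2/3) * 0.00096^(1/2) = 0.41478 m^3/s
Therefore the canal discharge Q = 0.41478 m^3/s.


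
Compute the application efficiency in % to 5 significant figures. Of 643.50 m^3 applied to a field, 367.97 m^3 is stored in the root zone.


Approach: apply the application efficiency ratio, Ea = (stored/applied)*100.
Ea = (367.97/643.50)*100 = 57.183 %
Therefore the application efficiency = 57.183 %.


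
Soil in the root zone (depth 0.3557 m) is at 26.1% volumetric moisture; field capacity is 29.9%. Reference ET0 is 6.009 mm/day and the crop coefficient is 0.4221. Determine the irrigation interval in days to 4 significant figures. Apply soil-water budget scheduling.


Approach: apply soil-water budget scheduling, SMD = (FC-theta)/100*depth*1000; ETc = ET0*Kc; interval = SMD/ETc.
Step 1 — soil moisture deficit:
  SMD = (29.9 - 26.1)/100 * 0.3557 * 1000 = 13.5166 mm
Step 2 — daily crop ET (ETc = ET0*Kc):
  ETc = 6.009 * 0.4221 = 2.53640 mm/day
Step 3 — irrigation interval (SMD/ETc):
  interval = 13.5166 / 2.53640 = 5.329 days
Therefore the irrigation interval = 5.329 days.


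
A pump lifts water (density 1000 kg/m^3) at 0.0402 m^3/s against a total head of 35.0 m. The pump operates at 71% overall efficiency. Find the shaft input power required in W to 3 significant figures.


Approach: apply hydraulic power then efficiency conversion, P = rho*g*Q*H; P_in = P/eta.
Step 1 — hydraulic power (P = rho*g*Q*H):
  P = 1000 * 9.81 * 0.0402 * 35.0 = 13803 W
Step 2 — input power: P_in = P/eta = 13803 / 0.71 = 19400 W
Therefore the shaft input power required = 19400 W.


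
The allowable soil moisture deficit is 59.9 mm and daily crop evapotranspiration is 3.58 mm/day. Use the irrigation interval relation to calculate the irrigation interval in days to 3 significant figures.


Approach: apply the irrigation interval relation, interval = SMD / ETc.
interval = 59.9 / 3.58 = 16.7 days
Therefore the irrigation interval = 16.7 days.


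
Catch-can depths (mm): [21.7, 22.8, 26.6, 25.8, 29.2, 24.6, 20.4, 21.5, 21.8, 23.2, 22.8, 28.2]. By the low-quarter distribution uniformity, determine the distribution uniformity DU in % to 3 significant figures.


Approach: apply the low-quarter distribution uniformity, DU = (mean of lowest quarter of readings / overall mean)*100.
sorted lowest 3 of 12: [20.4, 21.5, 21.7] -> mean = 21.200 mm
overall mean = 24.050 mm
DU = (21.200/24.050)*100 = 88.1 %
Therefore the distribution uniformity DU = 88.1 %.


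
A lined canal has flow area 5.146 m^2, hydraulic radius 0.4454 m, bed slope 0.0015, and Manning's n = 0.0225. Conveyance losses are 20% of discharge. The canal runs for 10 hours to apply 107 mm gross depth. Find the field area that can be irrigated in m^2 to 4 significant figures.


Approach: apply Manning's equation with a conveyance and depth budget, Q = (1/n)*A*R^(2/3)*S^(1/2); Q_field = Q*(1-loss); Area = Q_field*t/(d/1000).
Step 1 — canal discharge (Manning's equation):
  Q = (1/0.0225) * 5.146 * 0.4454^(2/3) * 0.0015^(1/2) = 5.16614 m^3/s
Step 2 — delivered flow: Q_field = 5.16614*(1 - 20/100) = 4.13291 m^3/s
Step 3 — volume delivered: V = 4.13291 * 10*3600 = 148785 m^3
Step 4 — area served: A = V / (depth/1000) = 148785 / 0.107 = 1391000 m^2
Therefore the field area that can be irrigated = 1391000 m^2.


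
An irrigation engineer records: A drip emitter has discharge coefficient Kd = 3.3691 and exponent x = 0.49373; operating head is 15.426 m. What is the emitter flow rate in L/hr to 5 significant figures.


Approach: apply the emitter characteristic equation, q = Kd * h^x.
q = 3.3691 * 15.426^0.49373 = 13.007 L/hr
Therefore the emitter flow rate = 13.007 L/hr.


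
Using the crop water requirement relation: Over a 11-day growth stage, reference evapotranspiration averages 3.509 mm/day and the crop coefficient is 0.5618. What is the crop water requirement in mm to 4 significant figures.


Approach: apply the crop water requirement relation, CWR = ET0 * Kc * days.
CWR = 3.509 * 0.5618 * 11 = 21.68 mm
Therefore the crop water requirement = 21.68 mm.


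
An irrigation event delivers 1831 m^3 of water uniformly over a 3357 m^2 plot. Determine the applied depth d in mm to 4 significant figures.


Approach: apply depth from volume over area, d = (V/A)*1000.
d = (1831 / 3357) * 1000 = 545.4 mm
Therefore the applied depth d = 545.4 mm.


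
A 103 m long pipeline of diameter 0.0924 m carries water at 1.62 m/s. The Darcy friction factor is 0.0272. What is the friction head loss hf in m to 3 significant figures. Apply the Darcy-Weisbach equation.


Approach: apply the Darcy-Weisbach equation, hf = f*(L/D)*(v^2/(2g)).
hf = 0.0272 * (103/0.0924) * (1.62^2 / (2*9.81))
hf = 4.06 m
Therefore the friction head loss hf = 4.06 m.


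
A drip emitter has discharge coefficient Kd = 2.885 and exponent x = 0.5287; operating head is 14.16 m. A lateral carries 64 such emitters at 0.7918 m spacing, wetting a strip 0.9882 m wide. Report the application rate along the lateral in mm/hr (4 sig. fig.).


Approach: apply the emitter equation with a lateral mass balance, q = Kd*h^x; Q = n*q; rate = Q/(n*spacing*width).
Step 1 — single emitter flow (q = Kd*h^x):
  q = 2.885 * 14.16^0.5287 = 11.7142 L/hr
Step 2 — total lateral flow: Q = 64 * 11.7142 = 749.709 L/hr
Step 3 — wetted area: A = 64 * 0.7918 * 0.9882 = 50.0772 m^2
Step 4 — application rate: Q/A = 749.709/50.0772 = 14.97 mm/hr
Therefore the application rate along the lateral = 14.97 mm/hr.


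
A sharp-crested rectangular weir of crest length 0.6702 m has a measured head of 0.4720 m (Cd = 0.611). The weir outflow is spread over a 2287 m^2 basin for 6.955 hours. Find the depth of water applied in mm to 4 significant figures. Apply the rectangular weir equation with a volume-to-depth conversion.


Approach: apply the rectangular weir equation with a volume-to-depth conversion, Q = (2/3)*Cd*L*sqrt(2g)*H^1.5; d = Q*t/A * 1000.
Step 1 — weir discharge:
  Q = (2/3)*0.611*0.6702*sqrt(2*9.81)*0.4720^1.5 = 0.392118 m^3/s
Step 2 — volume: V = 0.392118 * 6.955*3600 = 9817.85 m^3
Step 3 — depth: d = V/A * 1000 = 9817.85/2287 * 1000 = 4293 mm
Therefore the depth of water applied = 4293 mm.


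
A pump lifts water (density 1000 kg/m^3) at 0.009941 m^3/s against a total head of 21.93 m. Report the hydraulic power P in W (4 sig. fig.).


Approach: apply the hydraulic power relation, P = rho*g*Q*H.
P = 1000 * 9.81 * 0.009941 * 21.93 = 2139 W
Therefore the hydraulic power P = 2139 W.


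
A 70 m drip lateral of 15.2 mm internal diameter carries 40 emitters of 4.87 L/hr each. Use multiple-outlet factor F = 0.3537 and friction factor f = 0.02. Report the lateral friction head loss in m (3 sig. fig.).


Approach: apply Darcy-Weisbach with the multiple-outlet F-factor, Q = n*q/(3600*1000) m^3/s; v = Q/A; hf = F*f*(L/D)*(v^2/(2g)).
Q = 40*4.87/(3600*1000) = 5.4111e-05 m^3/s
A = pi*(15.2e-3/2)^2 = 1.8146e-04 m^2, so v = Q/A = 0.29820 m/s
hf = 0.3537*0.02*(70/0.0152)*(0.29820^2/(2*9.81)) = 0.148 m
Therefore the lateral friction head loss = 0.148 m.


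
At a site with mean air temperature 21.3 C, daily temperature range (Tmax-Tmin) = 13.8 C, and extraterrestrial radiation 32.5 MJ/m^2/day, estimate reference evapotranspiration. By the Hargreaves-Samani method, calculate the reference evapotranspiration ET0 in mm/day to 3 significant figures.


Approach: apply the Hargreaves-Samani method, ET0 = 0.0023*(Tmean+17.8)*sqrt(Tmax-Tmin)*0.408*Ra.
ET0 = 0.0023*(21.3+17.8)*sqrt(13.8)*0.408*32.5 = 4.43 mm/day
Therefore the reference evapotranspiration ET0 = 4.43 mm/day.


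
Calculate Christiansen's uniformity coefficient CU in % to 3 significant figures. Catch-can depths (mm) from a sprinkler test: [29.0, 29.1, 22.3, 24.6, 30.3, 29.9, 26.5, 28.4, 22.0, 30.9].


Approach: apply Christiansen's uniformity coefficient, CU = (1 - mean_abs_deviation/mean)*100.
mean = 27.300 mm
mean |d_i - mean| = 2.7600 mm
CU = (1 - 2.7600/27.300)*100 = 89.9 %
Therefore Christiansen's uniformity coefficient CU = 89.9 %.


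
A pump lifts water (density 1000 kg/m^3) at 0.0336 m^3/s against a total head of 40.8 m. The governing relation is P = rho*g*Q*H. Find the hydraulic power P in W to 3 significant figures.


P = 1000 * 9.81 * 0.0336 * 40.8 = 13400 W
Therefore the hydraulic power P = 13400 W.


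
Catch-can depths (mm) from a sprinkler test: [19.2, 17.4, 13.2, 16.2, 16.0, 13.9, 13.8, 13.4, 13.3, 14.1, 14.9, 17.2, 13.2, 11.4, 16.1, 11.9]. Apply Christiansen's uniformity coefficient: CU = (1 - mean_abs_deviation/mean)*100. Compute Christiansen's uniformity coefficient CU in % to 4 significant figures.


mean = 14.7000 mm
mean |d_i - mean| = 1.76250 mm
CU = (1 - 1.76250/14.7000)*100 = 88.01 %
Therefore Christiansen's uniformity coefficient CU = 88.01 %.


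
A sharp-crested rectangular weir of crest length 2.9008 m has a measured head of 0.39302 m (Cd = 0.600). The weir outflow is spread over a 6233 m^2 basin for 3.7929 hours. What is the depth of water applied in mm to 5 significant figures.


Approach: apply the rectangular weir equation with a volume-to-depth conversion, Q = (2/3)*Cd*L*sqrt(2g)*H^1.5; d = Q*t/A * 1000.
Step 1 — weir discharge:
  Q = (2/3)*0.600*2.9008*sqrt(2*9.81)*0.39302^1.5 = 1.266337 m^3/s
Step 2 — volume: V = 1.266337 * 3.7929*3600 = 17291.12 m^3
Step 3 — depth: d = V/A * 1000 = 17291.12/6233 * 1000 = 2774.1 mm
Therefore the depth of water applied = 2774.1 mm.


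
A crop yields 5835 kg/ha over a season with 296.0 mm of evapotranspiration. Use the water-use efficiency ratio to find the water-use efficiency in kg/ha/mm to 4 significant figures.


Approach: apply the water-use efficiency ratio, WUE = yield/ET.
WUE = 5835 / 296.0 = 19.71 kg/ha/mm
Therefore the water-use efficiency = 19.71 kg/ha/mm.


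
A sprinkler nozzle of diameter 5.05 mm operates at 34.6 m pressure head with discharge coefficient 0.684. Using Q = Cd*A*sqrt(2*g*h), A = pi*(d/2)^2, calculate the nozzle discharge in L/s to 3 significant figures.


A = pi*(5.05e-3/2)^2 = 2.0030e-05 m^2
Q = 0.684 * 2.0030e-05 * sqrt(2*9.81*34.6) * 1000 = 0.357 L/s
Therefore the nozzle discharge = 0.357 L/s.


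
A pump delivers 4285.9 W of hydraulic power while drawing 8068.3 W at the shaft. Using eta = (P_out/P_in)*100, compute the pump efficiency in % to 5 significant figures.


eta = (4285.9 / 8068.3) * 100 = 53.120 %
Therefore the pump efficiency = 53.120 %.


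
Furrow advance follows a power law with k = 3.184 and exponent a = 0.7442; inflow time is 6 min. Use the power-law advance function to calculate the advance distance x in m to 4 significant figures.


Approach: apply the power-law advance function, x = k*t^a.
x = 3.184 * 6^0.7442 = 12.08 m
Therefore the advance distance x = 12.08 m.


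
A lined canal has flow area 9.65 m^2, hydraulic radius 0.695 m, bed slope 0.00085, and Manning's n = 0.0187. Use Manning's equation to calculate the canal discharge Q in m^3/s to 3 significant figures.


Approach: apply Manning's equation, Q = (1/n)*A*R^(2/3)*S^(1/2).
Q = (1/0.0187) * 9.65 * 0.695^(2/3) * 0.00085^(1/2) = 11.8 m^3/s
Therefore the canal discharge Q = 11.8 m^3/s.


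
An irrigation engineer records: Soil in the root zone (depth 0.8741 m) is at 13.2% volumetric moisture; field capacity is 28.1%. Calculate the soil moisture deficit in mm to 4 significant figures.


Approach: apply the soil moisture deficit relation, SMD = (FC - theta)/100 * depth * 1000.
SMD = (28.1 - 13.2)/100 * 0.8741 * 1000 = 130.2 mm
Therefore the soil moisture deficit = 130.2 mm.


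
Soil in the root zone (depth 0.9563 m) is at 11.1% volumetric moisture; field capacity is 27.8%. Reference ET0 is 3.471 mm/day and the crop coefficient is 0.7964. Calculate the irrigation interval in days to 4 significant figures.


Approach: apply soil-water budget scheduling, SMD = (FC-theta)/100*depth*1000; ETc = ET0*Kc; interval = SMD/ETc.
Step 1 — soil moisture deficit:
  SMD = (27.8 - 11.1)/100 * 0.9563 * 1000 = 159.702 mm
Step 2 — daily crop ET (ETc = ET0*Kc):
  ETc = 3.471 * 0.7964 = 2.76430 mm/day
Step 3 — irrigation interval (SMD/ETc):
  interval = 159.702 / 2.76430 = 57.77 days
Therefore the irrigation interval = 57.77 days.


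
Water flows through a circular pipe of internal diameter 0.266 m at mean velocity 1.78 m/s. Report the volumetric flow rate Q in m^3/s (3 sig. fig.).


Approach: apply the continuity equation for pipe flow, Q = A * v with A = pi*(D/2)^2.
A = pi*(0.266/2)^2 = 0.055572 m^2
Q = 0.055572 * 1.78 = 0.0989 m^3/s
Therefore the volumetric flow rate Q = 0.0989 m^3/s.


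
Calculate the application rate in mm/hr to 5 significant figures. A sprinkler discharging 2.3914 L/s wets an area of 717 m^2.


Approach: apply the application rate relation, rate = (Q/A)*3600.
rate = (2.3914 / 717) * 3600 = 12.007 mm/hr
Therefore the application rate = 12.007 mm/hr.


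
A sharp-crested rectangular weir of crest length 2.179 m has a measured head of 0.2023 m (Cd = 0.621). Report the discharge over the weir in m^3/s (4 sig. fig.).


Approach: apply the rectangular weir equation, Q = (2/3)*Cd*L*sqrt(2g)*H^1.5.
Q = (2/3)*0.621*2.179*sqrt(2*9.81)*0.2023^1.5 = 0.3636 m^3/s
Therefore the discharge over the weir = 0.3636 m^3/s.


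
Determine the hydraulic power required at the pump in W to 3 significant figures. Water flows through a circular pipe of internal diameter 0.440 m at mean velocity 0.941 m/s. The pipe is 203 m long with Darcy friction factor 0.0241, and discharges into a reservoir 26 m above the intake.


Approach: apply continuity + Darcy-Weisbach + hydraulic power, Q = A*v; hf = f*(L/D)*(v^2/(2g)); H = static + hf; P = rho*g*Q*H.
Step 1 — flow rate (continuity, Q = A*v):
  A = pi*(0.440/2)^2 = 0.15205 m^2
  Q = 0.15205 * 0.941 = 0.14308 m^3/s
Step 2 — friction head loss (Darcy-Weisbach):
  hf = 0.0241 * (203/0.440) * (0.941^2 / (2*9.81))
  hf = 0.50181 m
Step 3 — total head: H = 26 + 0.50181 = 26.502 m
Step 4 — hydraulic power (P = rho*g*Q*H):
  P = 1000 * 9.81 * 0.14308 * 26.502 = 37200 W
Therefore the hydraulic power required at the pump = 37200 W.


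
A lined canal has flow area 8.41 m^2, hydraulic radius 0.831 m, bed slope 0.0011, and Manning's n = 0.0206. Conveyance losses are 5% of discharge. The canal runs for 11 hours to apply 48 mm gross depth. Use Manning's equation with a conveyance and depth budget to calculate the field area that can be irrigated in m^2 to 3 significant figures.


Approach: apply Manning's equation with a conveyance and depth budget, Q = (1/n)*A*R^(2/3)*S^(1/2); Q_field = Q*(1-loss); Area = Q_field*t/(d/1000).
Step 1 — canal discharge (Manning's equation):
  Q = (1/0.0206) * 8.41 * 0.831^(2/3) * 0.0011^(1/2) = 11.968 m^3/s
Step 2 — delivered flow: Q_field = 11.968*(1 - 5/100) = 11.370 m^3/s
Step 3 — volume delivered: V = 11.370 * 11*3600 = 450240 m^3
Step 4 — area served: A = V / (depth/1000) = 450240 / 0.048 = 9380000 m^2
Therefore the field area that can be irrigated = 9380000 m^2.


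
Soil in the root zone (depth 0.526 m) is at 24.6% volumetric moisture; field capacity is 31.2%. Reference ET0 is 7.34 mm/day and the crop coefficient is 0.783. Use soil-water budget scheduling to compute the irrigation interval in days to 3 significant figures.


Approach: apply soil-water budget scheduling, SMD = (FC-theta)/100*depth*1000; ETc = ET0*Kc; interval = SMD/ETc.
Step 1 — soil moisture deficit:
  SMD = (31.2 - 24.6)/100 * 0.526 * 1000 = 34.716 mm
Step 2 — daily crop ET (ETc = ET0*Kc):
  ETc = 7.34 * 0.783 = 5.7472 mm/day
Step 3 — irrigation interval (SMD/ETc):
  interval = 34.716 / 5.7472 = 6.04 days
Therefore the irrigation interval = 6.04 days.


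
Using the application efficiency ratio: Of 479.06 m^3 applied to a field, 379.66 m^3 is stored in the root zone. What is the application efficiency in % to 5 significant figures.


Approach: apply the application efficiency ratio, Ea = (stored/applied)*100.
Ea = (379.66/479.06)*100 = 79.251 %
Therefore the application efficiency = 79.251 %.


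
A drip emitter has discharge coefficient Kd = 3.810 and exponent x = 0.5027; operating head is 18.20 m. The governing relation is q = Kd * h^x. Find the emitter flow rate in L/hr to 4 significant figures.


q = 3.810 * 18.20^0.5027 = 16.38 L/hr
Therefore the emitter flow rate = 16.38 L/hr.


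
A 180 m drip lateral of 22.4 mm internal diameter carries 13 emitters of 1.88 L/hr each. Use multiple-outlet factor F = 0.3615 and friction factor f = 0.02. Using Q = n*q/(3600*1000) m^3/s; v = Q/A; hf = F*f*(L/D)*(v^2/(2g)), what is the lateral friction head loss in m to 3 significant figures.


Q = 13*1.88/(3600*1000) = 6.7889e-06 m^3/s
A = pi*(22.4e-3/2)^2 = 3.9408e-04 m^2, so v = Q/A = 0.017227 m/s
hf = 0.3615*0.02*(180/0.0224)*(0.017227^2/(2*9.81)) = 0.000879 m
Therefore the lateral friction head loss = 0.000879 m.


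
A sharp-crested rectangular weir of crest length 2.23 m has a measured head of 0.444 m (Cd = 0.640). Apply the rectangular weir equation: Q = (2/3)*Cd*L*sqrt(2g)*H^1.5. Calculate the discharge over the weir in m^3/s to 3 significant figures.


Q = (2/3)*0.640*2.23*sqrt(2*9.81)*0.444^1.5 = 1.25 m^3/s
Therefore the discharge over the weir = 1.25 m^3/s.


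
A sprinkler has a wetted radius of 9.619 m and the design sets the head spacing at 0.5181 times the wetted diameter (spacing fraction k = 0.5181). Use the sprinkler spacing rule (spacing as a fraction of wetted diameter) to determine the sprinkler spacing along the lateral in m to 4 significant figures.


Approach: apply the sprinkler spacing rule (spacing as a fraction of wetted diameter), S = k*(2*R).
S = 0.5181 * (2 * 9.619) = 9.967 m
Therefore the sprinkler spacing along the lateral = 9.967 m.


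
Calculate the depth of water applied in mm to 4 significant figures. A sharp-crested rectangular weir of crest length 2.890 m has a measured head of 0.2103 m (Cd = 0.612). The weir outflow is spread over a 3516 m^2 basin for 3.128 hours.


Approach: apply the rectangular weir equation with a volume-to-depth conversion, Q = (2/3)*Cd*L*sqrt(2g)*H^1.5; d = Q*t/A * 1000.
Step 1 — weir discharge:
  Q = (2/3)*0.612*2.890*sqrt(2*9.81)*0.2103^1.5 = 0.503694 m^3/s
Step 2 — volume: V = 0.503694 * 3.128*3600 = 5671.99 m^3
Step 3 — depth: d = V/A * 1000 = 5671.99/3516 * 1000 = 1613 mm
Therefore the depth of water applied = 1613 mm.


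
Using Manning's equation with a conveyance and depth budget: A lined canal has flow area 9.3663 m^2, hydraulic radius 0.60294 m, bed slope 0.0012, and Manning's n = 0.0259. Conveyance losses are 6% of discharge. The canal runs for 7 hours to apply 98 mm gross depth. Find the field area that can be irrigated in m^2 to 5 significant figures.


Approach: apply Manning's equation with a conveyance and depth budget, Q = (1/n)*A*R^(2/3)*S^(1/2); Q_field = Q*(1-loss); Area = Q_field*t/(d/1000).
Step 1 — canal discharge (Manning's equation):
  Q = (1/0.0259) * 9.3663 * 0.60294^(2/3) * 0.0012^(1/2) = 8.940771 m^3/s
Step 2 — delivered flow: Q_field = 8.940771*(1 - 6/100) = 8.404325 m^3/s
Step 3 — volume delivered: V = 8.404325 * 7*3600 = 211789.0 m^3
Step 4 — area served: A = V / (depth/1000) = 211789.0 / 0.098 = 2161100 m^2
Therefore the field area that can be irrigated = 2161100 m^2.


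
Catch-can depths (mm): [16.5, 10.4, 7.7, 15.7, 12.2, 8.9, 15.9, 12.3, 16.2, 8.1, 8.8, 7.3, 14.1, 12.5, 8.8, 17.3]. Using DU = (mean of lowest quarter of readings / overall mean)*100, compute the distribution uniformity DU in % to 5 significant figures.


sorted lowest 4 of 16: [7.3, 7.7, 8.1, 8.8] -> mean = 7.975000 mm
overall mean = 12.04375 mm
DU = (7.975000/12.04375)*100 = 66.217 %
Therefore the distribution uniformity DU = 66.217 %.


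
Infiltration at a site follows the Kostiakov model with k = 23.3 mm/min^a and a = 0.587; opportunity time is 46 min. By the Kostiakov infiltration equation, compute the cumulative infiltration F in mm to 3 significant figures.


Approach: apply the Kostiakov infiltration equation, F = k*t^a.
F = 23.3 * 46^0.587 = 220 mm
Therefore the cumulative infiltration F = 220 mm.


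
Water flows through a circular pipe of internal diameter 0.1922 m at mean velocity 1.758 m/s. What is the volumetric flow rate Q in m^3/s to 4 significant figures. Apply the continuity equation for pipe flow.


Approach: apply the continuity equation for pipe flow, Q = A * v with A = pi*(D/2)^2.
A = pi*(0.1922/2)^2 = 0.0290133 m^2
Q = 0.0290133 * 1.758 = 0.05101 m^3/s
Therefore the volumetric flow rate Q = 0.05101 m^3/s.


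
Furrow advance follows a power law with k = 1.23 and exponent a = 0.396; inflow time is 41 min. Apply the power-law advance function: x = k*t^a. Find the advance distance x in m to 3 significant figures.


x = 1.23 * 41^0.396 = 5.35 m
Therefore the advance distance x = 5.35 m.


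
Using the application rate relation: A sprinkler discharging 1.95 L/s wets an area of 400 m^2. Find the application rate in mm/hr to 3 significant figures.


Approach: apply the application rate relation, rate = (Q/A)*3600.
rate = (1.95 / 400) * 3600 = 17.6 mm/hr
Therefore the application rate = 17.6 mm/hr.


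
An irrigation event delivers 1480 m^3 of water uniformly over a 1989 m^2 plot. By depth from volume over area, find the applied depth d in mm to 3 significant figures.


Approach: apply depth from volume over area, d = (V/A)*1000.
d = (1480 / 1989) * 1000 = 744 mm
Therefore the applied depth d = 744 mm.


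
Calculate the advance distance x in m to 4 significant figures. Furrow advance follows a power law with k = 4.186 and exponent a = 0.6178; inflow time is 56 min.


Approach: apply the power-law advance function, x = k*t^a.
x = 4.186 * 56^0.6178 = 50.33 m
Therefore the advance distance x = 50.33 m.


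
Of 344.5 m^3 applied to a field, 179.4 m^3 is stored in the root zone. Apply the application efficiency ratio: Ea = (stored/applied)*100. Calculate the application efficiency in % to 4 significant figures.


Ea = (179.4/344.5)*100 = 52.08 %
Therefore the application efficiency = 52.08 %.


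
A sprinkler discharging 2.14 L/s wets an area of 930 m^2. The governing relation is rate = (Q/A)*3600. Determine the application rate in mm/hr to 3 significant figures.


rate = (2.14 / 930) * 3600 = 8.28 mm/hr
Therefore the application rate = 8.28 mm/hr.


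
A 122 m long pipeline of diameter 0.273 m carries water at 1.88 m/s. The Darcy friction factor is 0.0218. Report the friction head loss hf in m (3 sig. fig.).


Approach: apply the Darcy-Weisbach equation, hf = f*(L/D)*(v^2/(2g)).
hf = 0.0218 * (122/0.273) * (1.88^2 / (2*9.81))
hf = 1.75 m
Therefore the friction head loss hf = 1.75 m.


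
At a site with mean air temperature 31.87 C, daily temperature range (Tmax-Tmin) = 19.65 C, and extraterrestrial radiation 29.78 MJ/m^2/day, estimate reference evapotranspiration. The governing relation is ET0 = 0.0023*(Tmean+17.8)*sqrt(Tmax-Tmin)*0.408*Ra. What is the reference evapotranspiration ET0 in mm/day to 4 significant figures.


ET0 = 0.0023*(31.87+17.8)*sqrt(19.65)*0.408*29.78 = 6.153 mm/day
Therefore the reference evapotranspiration ET0 = 6.153 mm/day.


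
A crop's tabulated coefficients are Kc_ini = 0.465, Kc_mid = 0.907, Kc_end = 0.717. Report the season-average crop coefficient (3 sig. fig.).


Approach: apply a simple seasonal average, Kc_avg = (Kc_ini + Kc_mid + Kc_end)/3.
Kc_avg = (0.465 + 0.907 + 0.717)/3 = 0.696
Therefore the season-average crop coefficient = 0.696.


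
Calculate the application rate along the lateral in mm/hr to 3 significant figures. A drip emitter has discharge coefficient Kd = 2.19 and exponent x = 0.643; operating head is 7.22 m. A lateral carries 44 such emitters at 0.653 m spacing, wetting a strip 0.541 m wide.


Approach: apply the emitter equation with a lateral mass balance, q = Kd*h^x; Q = n*q; rate = Q/(n*spacing*width).
Step 1 — single emitter flow (q = Kd*h^x):
  q = 2.19 * 7.22^0.643 = 7.8070 L/hr
Step 2 — total lateral flow: Q = 44 * 7.8070 = 343.51 L/hr
Step 3 — wetted area: A = 44 * 0.653 * 0.541 = 15.544 m^2
Step 4 — application rate: Q/A = 343.51/15.544 = 22.1 mm/hr
Therefore the application rate along the lateral = 22.1 mm/hr.
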